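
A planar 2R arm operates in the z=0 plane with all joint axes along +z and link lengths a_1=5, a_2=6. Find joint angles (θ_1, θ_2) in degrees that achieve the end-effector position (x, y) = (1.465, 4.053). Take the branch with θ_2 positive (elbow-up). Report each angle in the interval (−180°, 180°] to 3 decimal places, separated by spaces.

-9.752 135.001

cos θ_2 = (18.5730−5²−6²)/(2·5·6) = -0.7071; θ_2 = 135.0008° (elbow-up)
β = atan2(4.0530,1.4650) = 70.1271°; ψ = atan2(4.2426,0.7573) = 79.8793°
θ_1 = β − ψ = -9.7522°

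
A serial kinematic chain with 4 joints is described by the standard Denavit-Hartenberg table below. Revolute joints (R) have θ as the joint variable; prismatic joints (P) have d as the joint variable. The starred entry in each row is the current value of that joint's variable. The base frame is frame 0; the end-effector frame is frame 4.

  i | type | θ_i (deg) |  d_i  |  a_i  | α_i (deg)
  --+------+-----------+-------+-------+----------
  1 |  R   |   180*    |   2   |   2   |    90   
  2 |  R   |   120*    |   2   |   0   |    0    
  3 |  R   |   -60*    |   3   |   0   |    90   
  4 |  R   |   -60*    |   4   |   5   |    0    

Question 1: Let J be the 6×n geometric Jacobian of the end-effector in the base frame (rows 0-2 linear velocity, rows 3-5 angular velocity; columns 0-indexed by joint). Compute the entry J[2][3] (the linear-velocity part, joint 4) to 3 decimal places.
axis z_3 = (-0.8660,0.0000,-0.5000); lever o_n−o_3 = (-4.7141,-4.3301,0.1651)
cross product → J_v[:, 3] = (-2.1651,2.5000,3.7500)
J_ω[:, 3] = z_3
entry J[2][3] = 3.7500

3.750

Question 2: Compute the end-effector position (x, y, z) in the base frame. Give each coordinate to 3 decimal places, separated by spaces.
after link 1: o_1 = (-2.0000, 0.0000, 2.0000)
after link 2: o_2 = (-2.0000, 2.0000, 2.0000)
after link 3: o_3 = (-2.0000, 5.0000, 2.0000)
after link 4: o_4 = (-6.7141, 0.6699, 2.1651)

-6.714 0.670 2.165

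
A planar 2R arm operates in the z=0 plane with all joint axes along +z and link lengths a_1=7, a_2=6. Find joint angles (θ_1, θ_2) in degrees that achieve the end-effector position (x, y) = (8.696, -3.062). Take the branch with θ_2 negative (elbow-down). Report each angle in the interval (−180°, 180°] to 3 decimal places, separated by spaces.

21.204 -90.003

cos θ_2 = (84.9963−7²−6²)/(2·7·6) = -0.0000; θ_2 = -90.0026° (elbow-down)
β = atan2(-3.0620,8.6960) = -19.3980°; ψ = atan2(-6.0000,6.9997) = -40.6024°
θ_1 = β − ψ = 21.2044°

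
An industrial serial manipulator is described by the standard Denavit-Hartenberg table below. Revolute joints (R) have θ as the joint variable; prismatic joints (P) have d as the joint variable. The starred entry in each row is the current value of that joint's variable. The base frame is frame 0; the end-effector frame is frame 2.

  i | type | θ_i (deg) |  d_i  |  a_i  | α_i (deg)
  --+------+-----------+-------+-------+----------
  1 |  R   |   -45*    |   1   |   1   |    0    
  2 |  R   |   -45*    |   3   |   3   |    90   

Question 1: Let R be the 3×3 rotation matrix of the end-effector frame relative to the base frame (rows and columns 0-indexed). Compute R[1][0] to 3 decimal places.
-1.000

End-effector x-axis (col 0 of R) = (0.0000,-1.0000,0.0000)
R[1][0] = -1.0000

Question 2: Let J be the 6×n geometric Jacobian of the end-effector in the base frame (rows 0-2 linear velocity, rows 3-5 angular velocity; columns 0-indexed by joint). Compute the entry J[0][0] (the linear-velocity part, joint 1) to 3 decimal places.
axis z_0 = ẑ; lever o_n−o_0 = (0.7071,-3.7071,4.0000)
cross product → J_v[:, 0] = (3.7071,0.7071,-0.0000)
J_ω[:, 0] = z_0
entry J[0][0] = 3.7071

3.707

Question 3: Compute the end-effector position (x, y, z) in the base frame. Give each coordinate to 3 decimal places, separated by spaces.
after link 1: o_1 = (0.7071, -0.7071, 1.0000)
after link 2: o_2 = (0.7071, -3.7071, 4.0000)

0.707 -3.707 4.000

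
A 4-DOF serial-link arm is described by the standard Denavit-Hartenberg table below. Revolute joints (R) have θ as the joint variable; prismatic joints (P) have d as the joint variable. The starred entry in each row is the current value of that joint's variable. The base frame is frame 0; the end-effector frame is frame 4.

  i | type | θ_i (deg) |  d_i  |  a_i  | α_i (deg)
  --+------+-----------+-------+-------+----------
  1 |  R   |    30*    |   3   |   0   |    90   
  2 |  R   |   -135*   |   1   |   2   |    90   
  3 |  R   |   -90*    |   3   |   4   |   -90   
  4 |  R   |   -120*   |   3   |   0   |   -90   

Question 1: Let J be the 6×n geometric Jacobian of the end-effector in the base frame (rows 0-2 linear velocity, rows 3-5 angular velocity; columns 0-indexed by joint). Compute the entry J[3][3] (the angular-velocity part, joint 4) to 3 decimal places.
axis z_3 = (-0.6124,-0.3536,-0.7071); lever o_n−o_3 = (-1.8371,-1.0607,-2.1213)
cross product → J_v[:, 3] = (0.0000,-0.0000,0.0000)
J_ω[:, 3] = z_3
entry J[3][3] = -0.6124

-0.612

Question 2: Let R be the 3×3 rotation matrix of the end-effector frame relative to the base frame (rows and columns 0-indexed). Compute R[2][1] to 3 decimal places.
0.707

End-effector y-axis (col 1 of R) = (0.6124,0.3536,0.7071)
R[2][1] = 0.7071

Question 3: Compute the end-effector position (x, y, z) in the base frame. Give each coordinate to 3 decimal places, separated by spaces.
after link 1: o_1 = (0.0000, 0.0000, 3.0000)
after link 2: o_2 = (-0.7247, -1.5731, 1.5858)
after link 3: o_3 = (-4.5619, 0.8303, 3.7071)
after link 4: o_4 = (-6.3990, -0.2304, 1.5858)

-6.399 -0.230 1.586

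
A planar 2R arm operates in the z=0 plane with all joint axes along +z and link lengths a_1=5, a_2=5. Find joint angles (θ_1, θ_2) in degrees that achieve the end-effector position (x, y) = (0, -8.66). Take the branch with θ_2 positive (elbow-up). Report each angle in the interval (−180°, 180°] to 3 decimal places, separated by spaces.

-120.003 60.006

cos θ_2 = (74.9956−5²−5²)/(2·5·5) = 0.4999; θ_2 = 60.0058° (elbow-up)
β = atan2(-8.6600,0.0000) = -90.0000°; ψ = atan2(4.3304,7.4996) = 30.0029°
θ_1 = β − ψ = -120.0029°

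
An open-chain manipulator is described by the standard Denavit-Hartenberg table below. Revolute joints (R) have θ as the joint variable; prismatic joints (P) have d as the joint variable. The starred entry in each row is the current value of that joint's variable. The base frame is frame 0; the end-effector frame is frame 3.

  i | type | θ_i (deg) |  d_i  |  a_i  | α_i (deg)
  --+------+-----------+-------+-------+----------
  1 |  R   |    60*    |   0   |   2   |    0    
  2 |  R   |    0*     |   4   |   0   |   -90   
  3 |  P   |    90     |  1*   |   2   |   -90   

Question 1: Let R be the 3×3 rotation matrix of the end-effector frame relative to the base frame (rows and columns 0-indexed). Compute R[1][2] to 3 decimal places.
End-effector z-axis (col 2 of R) = (-0.5000,-0.8660,-0.0000)
R[1][2] = -0.8660

-0.866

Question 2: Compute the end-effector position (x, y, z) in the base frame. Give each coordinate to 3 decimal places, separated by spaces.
0.134 2.232 2.000

after link 1: o_1 = (1.0000, 1.7321, 0.0000)
after link 2: o_2 = (1.0000, 1.7321, 4.0000)
after link 3: o_3 = (0.1340, 2.2321, 2.0000)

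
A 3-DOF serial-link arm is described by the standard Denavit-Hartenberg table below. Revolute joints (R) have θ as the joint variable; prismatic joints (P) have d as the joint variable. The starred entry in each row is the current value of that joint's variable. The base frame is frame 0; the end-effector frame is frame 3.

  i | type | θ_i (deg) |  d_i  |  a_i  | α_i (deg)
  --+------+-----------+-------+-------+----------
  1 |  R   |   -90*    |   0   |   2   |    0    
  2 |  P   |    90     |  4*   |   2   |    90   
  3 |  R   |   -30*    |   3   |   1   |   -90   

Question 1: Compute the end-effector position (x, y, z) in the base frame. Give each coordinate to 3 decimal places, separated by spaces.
after link 1: o_1 = (0.0000, -2.0000, 0.0000)
after link 2: o_2 = (2.0000, -2.0000, 4.0000)
after link 3: o_3 = (2.8660, -5.0000, 3.5000)

2.866 -5.000 3.500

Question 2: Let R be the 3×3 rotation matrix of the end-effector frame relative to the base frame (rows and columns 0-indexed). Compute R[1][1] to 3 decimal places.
1.000

End-effector y-axis (col 1 of R) = (0.0000,1.0000,-0.0000)
R[1][1] = 1.0000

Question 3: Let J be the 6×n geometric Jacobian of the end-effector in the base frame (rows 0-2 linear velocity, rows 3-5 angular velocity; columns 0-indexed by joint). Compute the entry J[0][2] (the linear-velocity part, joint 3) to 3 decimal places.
axis z_2 = (0.0000,-1.0000,0.0000); lever o_n−o_2 = (0.8660,-3.0000,-0.5000)
cross product → J_v[:, 2] = (0.5000,0.0000,0.8660)
J_ω[:, 2] = z_2
entry J[0][2] = 0.5000

0.500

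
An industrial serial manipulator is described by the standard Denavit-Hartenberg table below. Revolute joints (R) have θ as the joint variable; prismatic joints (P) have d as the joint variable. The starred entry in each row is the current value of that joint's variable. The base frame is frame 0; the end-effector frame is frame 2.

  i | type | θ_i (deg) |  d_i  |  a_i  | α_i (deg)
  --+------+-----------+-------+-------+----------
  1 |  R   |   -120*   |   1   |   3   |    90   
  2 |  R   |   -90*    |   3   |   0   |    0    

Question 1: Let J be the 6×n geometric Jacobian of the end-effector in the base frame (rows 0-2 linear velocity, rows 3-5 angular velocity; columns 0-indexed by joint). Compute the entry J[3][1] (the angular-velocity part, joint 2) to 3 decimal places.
axis z_1 = (-0.8660,0.5000,0.0000); lever o_n−o_1 = (-2.5981,1.5000,0.0000)
cross product → J_v[:, 1] = (0.0000,0.0000,-0.0000)
J_ω[:, 1] = z_1
entry J[3][1] = -0.8660

-0.866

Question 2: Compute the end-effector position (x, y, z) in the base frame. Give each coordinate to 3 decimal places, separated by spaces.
-4.098 -1.098 1.000

after link 1: o_1 = (-1.5000, -2.5981, 1.0000)
after link 2: o_2 = (-4.0981, -1.0981, 1.0000)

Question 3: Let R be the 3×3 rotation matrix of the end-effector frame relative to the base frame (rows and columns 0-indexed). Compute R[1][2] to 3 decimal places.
0.500

End-effector z-axis (col 2 of R) = (-0.8660,0.5000,0.0000)
R[1][2] = 0.5000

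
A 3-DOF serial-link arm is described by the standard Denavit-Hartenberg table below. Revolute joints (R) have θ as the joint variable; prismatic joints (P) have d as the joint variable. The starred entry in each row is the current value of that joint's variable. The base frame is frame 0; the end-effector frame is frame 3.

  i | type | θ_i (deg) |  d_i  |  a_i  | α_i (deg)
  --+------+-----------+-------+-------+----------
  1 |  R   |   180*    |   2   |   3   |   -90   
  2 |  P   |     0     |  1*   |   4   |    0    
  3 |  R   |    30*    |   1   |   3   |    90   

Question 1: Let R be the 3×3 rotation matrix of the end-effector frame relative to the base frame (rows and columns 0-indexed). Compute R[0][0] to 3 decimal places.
-0.866

End-effector x-axis (col 0 of R) = (-0.8660,0.0000,-0.5000)
R[0][0] = -0.8660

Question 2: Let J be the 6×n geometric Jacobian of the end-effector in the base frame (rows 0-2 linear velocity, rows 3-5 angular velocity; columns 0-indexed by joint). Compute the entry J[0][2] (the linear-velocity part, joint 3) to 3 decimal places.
axis z_2 = (-0.0000,-1.0000,0.0000); lever o_n−o_2 = (-2.5981,-1.0000,-1.5000)
cross product → J_v[:, 2] = (1.5000,-0.0000,-2.5981)
J_ω[:, 2] = z_2
entry J[0][2] = 1.5000

1.500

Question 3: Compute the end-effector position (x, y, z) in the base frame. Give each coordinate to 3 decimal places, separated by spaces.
after link 1: o_1 = (-3.0000, 0.0000, 2.0000)
after link 2: o_2 = (-7.0000, -1.0000, 2.0000)
after link 3: o_3 = (-9.5981, -2.0000, 0.5000)

-9.598 -2.000 0.500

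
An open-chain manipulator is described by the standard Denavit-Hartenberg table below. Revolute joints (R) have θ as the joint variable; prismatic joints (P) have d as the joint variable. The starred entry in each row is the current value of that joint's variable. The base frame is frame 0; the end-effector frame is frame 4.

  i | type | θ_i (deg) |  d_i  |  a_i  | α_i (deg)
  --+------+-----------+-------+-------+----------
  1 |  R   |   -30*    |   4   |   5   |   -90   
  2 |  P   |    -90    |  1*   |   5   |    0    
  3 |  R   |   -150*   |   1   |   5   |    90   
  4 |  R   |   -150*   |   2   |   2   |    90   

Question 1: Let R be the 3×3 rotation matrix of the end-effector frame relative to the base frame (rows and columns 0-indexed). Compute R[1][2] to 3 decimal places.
End-effector z-axis (col 2 of R) = (0.6495,0.6250,0.4330)
R[1][2] = 0.6250

0.625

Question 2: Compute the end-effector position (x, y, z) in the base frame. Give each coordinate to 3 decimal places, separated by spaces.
after link 1: o_1 = (4.3301, -2.5000, 4.0000)
after link 2: o_2 = (4.8301, -1.6340, 9.0000)
after link 3: o_3 = (3.1651, 0.4821, 4.6699)
after link 4: o_4 = (4.9151, -1.6830, 5.1699)

4.915 -1.683 5.170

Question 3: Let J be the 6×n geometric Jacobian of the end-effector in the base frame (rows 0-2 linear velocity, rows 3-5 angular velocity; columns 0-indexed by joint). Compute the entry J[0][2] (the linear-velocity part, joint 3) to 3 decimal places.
axis z_2 = (0.5000,0.8660,0.0000); lever o_n−o_2 = (0.0849,-0.0490,-3.8301)
cross product → J_v[:, 2] = (-3.3170,1.9151,-0.0981)
J_ω[:, 2] = z_2
entry J[0][2] = -3.3170

-3.317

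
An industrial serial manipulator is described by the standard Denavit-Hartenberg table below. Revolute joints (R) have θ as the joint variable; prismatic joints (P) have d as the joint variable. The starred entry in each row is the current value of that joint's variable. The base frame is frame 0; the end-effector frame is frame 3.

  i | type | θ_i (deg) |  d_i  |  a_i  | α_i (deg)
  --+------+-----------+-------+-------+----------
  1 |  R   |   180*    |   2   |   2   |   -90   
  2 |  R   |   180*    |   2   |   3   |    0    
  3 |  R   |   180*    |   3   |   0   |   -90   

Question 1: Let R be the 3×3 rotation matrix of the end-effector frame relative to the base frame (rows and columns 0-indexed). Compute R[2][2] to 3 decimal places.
-1.000

End-effector z-axis (col 2 of R) = (-0.0000,-0.0000,-1.0000)
R[2][2] = -1.0000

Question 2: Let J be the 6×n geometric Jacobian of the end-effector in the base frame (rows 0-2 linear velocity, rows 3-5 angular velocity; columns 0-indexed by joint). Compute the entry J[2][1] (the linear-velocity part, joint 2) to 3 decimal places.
axis z_1 = (-0.0000,-1.0000,0.0000); lever o_n−o_1 = (3.0000,-5.0000,0.0000)
cross product → J_v[:, 1] = (0.0000,0.0000,3.0000)
J_ω[:, 1] = z_1
entry J[2][1] = 3.0000

3.000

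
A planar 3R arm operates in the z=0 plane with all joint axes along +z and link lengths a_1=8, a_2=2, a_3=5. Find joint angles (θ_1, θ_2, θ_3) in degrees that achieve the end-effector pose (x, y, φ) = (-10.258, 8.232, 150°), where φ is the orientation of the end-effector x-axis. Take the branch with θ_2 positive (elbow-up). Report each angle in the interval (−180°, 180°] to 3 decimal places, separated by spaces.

121.926 90.008 -61.934

wrist centre = target − a_3·(cos φ, sin φ) = (-5.9279, 5.7320)
cos θ_2 = (67.9955−8²−2²)/(2·8·2) = -0.0001; θ_2 = 90.0081° (elbow-up)
β = atan2(5.7320,-5.9279) = 135.9624°; ψ = atan2(2.0000,7.9997) = 14.0367°
θ_1 = β − ψ = 121.9257°
θ_3 = φ − θ_1 − θ_2 = -61.9338° (wrapped to (-180°,180°])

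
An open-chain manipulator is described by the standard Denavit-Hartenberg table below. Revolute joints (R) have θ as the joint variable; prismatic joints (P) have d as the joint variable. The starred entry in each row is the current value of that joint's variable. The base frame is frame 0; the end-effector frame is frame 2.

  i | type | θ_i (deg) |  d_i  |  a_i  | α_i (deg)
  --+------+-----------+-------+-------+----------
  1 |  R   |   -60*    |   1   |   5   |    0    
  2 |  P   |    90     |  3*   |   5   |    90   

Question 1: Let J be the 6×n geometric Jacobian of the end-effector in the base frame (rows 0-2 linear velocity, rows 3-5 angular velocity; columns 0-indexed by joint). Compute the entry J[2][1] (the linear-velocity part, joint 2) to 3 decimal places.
prismatic axis z_1 = (0.0000,0.0000,1.0000)
J_v[:, 1] = z_1; J_ω[:, 1] = (0,0,0)
entry J[2][1] = 1.0000

1.000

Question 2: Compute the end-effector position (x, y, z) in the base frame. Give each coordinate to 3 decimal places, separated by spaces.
6.830 -1.830 4.000

after link 1: o_1 = (2.5000, -4.3301, 1.0000)
after link 2: o_2 = (6.8301, -1.8301, 4.0000)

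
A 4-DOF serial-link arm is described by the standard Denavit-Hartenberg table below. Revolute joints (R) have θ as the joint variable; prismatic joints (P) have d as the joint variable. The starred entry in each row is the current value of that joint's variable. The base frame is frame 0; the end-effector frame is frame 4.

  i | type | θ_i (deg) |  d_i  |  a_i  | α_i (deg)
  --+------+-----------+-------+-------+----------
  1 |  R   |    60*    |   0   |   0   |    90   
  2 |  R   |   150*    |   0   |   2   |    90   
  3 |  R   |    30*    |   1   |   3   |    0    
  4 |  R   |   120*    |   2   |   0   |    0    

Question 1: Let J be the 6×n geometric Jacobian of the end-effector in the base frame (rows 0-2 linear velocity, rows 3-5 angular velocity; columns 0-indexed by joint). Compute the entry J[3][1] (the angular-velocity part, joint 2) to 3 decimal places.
axis z_1 = (0.8660,-0.5000,0.0000); lever o_n−o_1 = (0.0580,-2.8995,4.8971)
cross product → J_v[:, 1] = (-2.4486,-4.2410,-2.4821)
J_ω[:, 1] = z_1
entry J[3][1] = 0.8660

0.866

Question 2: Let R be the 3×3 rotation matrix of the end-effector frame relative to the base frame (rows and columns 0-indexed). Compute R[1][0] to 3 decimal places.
End-effector x-axis (col 0 of R) = (0.8080,0.3995,-0.4330)
R[1][0] = 0.3995

0.400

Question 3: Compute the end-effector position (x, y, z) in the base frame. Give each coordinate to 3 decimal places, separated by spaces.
after link 1: o_1 = (0.0000, 0.0000, 0.0000)
after link 2: o_2 = (-0.8660, -1.5000, 1.0000)
after link 3: o_3 = (-0.4420, -3.7655, 3.1651)
after link 4: o_4 = (0.0580, -2.8995, 4.8971)

0.058 -2.900 4.897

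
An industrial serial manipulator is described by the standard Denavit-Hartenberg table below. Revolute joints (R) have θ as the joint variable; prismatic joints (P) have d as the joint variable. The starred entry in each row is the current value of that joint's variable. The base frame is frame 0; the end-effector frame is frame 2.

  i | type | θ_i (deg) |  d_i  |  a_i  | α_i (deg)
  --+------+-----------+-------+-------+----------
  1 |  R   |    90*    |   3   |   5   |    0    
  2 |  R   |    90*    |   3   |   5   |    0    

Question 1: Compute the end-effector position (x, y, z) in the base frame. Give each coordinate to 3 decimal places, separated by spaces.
-5.000 5.000 6.000

after link 1: o_1 = (0.0000, 5.0000, 3.0000)
after link 2: o_2 = (-5.0000, 5.0000, 6.0000)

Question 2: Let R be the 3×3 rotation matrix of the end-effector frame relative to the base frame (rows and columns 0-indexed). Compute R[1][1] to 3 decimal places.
End-effector y-axis (col 1 of R) = (-0.0000,-1.0000,0.0000)
R[1][1] = -1.0000

-1.000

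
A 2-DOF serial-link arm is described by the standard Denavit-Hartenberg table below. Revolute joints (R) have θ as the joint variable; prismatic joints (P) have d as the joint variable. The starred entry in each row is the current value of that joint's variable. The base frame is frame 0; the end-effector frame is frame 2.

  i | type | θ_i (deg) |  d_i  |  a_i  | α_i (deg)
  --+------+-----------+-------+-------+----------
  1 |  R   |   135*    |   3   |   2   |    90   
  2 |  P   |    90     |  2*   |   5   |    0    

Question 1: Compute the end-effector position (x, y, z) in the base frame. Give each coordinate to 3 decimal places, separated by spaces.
-0.000 2.828 8.000

after link 1: o_1 = (-1.4142, 1.4142, 3.0000)
after link 2: o_2 = (-0.0000, 2.8284, 8.0000)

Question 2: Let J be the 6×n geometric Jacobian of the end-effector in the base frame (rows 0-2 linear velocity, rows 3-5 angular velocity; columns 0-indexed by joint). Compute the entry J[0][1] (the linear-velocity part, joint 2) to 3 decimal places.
0.707

prismatic axis z_1 = (0.7071,0.7071,0.0000)
J_v[:, 1] = z_1; J_ω[:, 1] = (0,0,0)
entry J[0][1] = 0.7071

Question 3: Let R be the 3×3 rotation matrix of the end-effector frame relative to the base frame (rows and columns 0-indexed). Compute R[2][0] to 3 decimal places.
End-effector x-axis (col 0 of R) = (-0.0000,0.0000,1.0000)
R[2][0] = 1.0000

1.000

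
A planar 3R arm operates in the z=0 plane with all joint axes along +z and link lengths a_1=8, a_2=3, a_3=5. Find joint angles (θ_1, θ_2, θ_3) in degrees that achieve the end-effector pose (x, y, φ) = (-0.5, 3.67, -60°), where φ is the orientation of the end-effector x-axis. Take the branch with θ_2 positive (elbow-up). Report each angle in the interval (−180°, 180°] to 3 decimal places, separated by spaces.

wrist centre = target − a_3·(cos φ, sin φ) = (-3.0000, 8.0001)
cos θ_2 = (73.0020−8²−3²)/(2·8·3) = 0.0000; θ_2 = 89.9976° (elbow-up)
β = atan2(8.0001,-3.0000) = 110.5557°; ψ = atan2(3.0000,8.0001) = 20.5557°
θ_1 = β − ψ = 90.0000°
θ_3 = φ − θ_1 − θ_2 = 120.0024° (wrapped to (-180°,180°])

90.000 89.998 120.002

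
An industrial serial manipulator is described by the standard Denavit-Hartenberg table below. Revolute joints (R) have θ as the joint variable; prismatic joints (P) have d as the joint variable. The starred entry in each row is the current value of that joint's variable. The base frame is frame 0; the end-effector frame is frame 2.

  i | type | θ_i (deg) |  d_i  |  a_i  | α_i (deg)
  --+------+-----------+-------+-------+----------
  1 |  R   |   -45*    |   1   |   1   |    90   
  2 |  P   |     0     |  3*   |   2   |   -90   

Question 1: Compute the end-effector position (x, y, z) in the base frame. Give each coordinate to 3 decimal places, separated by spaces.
after link 1: o_1 = (0.7071, -0.7071, 1.0000)
after link 2: o_2 = (0.0000, -4.2426, 1.0000)

0.000 -4.243 1.000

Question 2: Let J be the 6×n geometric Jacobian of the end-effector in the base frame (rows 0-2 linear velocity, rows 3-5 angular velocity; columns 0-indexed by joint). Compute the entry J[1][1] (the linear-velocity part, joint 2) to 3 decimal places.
prismatic axis z_1 = (-0.7071,-0.7071,0.0000)
J_v[:, 1] = z_1; J_ω[:, 1] = (0,0,0)
entry J[1][1] = -0.7071

-0.707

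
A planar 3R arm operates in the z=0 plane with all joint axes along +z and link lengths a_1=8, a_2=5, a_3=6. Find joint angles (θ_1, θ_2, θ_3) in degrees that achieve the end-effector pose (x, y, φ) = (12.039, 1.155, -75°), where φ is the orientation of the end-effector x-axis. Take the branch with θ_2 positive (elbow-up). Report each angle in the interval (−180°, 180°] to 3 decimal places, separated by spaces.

wrist centre = target − a_3·(cos φ, sin φ) = (10.4861, 6.9506)
cos θ_2 = (158.2682−8²−5²)/(2·8·5) = 0.8659; θ_2 = 30.0198° (elbow-up)
β = atan2(6.9506,10.4861) = 33.5378°; ψ = atan2(2.5015,12.3293) = 11.4691°
θ_1 = β − ψ = 22.0687°
θ_3 = φ − θ_1 − θ_2 = -127.0885° (wrapped to (-180°,180°])

22.069 30.020 -127.089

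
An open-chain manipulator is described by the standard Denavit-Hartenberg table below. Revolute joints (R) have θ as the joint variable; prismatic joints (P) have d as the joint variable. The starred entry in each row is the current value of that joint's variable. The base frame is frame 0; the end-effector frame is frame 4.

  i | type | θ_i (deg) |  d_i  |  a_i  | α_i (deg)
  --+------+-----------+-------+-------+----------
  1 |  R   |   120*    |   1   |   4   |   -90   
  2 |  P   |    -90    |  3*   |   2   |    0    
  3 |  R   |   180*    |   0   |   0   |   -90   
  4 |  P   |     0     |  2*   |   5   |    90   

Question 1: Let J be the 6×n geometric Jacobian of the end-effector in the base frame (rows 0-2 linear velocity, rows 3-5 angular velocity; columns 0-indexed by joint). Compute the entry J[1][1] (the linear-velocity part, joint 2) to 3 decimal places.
prismatic axis z_1 = (-0.8660,-0.5000,0.0000)
J_v[:, 1] = z_1; J_ω[:, 1] = (0,0,0)
entry J[1][1] = -0.5000

-0.500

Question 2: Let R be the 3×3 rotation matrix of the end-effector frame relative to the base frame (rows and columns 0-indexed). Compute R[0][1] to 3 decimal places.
End-effector y-axis (col 1 of R) = (0.5000,-0.8660,-0.0000)
R[0][1] = 0.5000

0.500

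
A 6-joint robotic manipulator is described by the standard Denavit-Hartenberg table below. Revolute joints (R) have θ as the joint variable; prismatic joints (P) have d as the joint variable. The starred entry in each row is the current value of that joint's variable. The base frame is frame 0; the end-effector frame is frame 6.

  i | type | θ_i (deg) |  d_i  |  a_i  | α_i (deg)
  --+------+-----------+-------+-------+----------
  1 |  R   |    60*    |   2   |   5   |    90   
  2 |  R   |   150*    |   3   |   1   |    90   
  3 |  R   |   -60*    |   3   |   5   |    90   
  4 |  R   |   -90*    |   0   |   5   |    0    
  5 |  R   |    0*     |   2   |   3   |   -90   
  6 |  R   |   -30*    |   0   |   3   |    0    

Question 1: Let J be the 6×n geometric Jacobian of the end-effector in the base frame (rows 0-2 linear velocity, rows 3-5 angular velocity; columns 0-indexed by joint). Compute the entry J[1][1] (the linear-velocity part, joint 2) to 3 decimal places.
axis z_1 = (0.8660,-0.5000,0.0000); lever o_n−o_1 = (-4.7700,-2.1017,-6.3457)
cross product → J_v[:, 1] = (3.1728,5.4955,-4.2051)
J_ω[:, 1] = z_1
entry J[1][1] = 5.4955

5.496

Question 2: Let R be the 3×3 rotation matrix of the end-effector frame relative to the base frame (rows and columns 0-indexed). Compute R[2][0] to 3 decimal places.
-0.967

End-effector x-axis (col 0 of R) = (-0.2455,0.0748,-0.9665)
R[2][0] = -0.9665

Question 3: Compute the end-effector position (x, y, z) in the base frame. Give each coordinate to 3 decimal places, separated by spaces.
-2.270 2.228 -4.346

after link 1: o_1 = (2.5000, 4.3301, 2.0000)
after link 2: o_2 = (4.6651, 2.0801, 2.5000)
after link 3: o_3 = (0.5825, 3.6692, 6.3481)
after link 4: o_4 = (-0.6675, 1.5042, 2.0179)
after link 5: o_5 = (-1.5335, 2.0042, -1.4462)
after link 6: o_6 = (-2.2700, 2.2284, -4.3457)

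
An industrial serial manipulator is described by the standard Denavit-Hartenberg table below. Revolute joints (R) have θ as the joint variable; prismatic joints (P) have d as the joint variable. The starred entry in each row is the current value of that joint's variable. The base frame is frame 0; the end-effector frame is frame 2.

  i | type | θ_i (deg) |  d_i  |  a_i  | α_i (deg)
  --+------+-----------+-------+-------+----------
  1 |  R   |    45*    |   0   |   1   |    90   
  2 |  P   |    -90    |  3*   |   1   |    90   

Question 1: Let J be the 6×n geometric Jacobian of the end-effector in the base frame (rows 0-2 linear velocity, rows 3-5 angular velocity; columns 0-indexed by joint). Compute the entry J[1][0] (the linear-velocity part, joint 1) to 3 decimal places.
axis z_0 = ẑ; lever o_n−o_0 = (2.8284,-1.4142,-1.0000)
cross product → J_v[:, 0] = (1.4142,2.8284,-0.0000)
J_ω[:, 0] = z_0
entry J[1][0] = 2.8284

2.828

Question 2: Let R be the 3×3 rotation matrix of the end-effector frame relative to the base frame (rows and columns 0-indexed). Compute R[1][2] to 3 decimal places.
-0.707

End-effector z-axis (col 2 of R) = (-0.7071,-0.7071,-0.0000)
R[1][2] = -0.7071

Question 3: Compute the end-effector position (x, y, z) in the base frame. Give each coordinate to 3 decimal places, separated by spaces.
2.828 -1.414 -1.000

after link 1: o_1 = (0.7071, 0.7071, 0.0000)
after link 2: o_2 = (2.8284, -1.4142, -1.0000)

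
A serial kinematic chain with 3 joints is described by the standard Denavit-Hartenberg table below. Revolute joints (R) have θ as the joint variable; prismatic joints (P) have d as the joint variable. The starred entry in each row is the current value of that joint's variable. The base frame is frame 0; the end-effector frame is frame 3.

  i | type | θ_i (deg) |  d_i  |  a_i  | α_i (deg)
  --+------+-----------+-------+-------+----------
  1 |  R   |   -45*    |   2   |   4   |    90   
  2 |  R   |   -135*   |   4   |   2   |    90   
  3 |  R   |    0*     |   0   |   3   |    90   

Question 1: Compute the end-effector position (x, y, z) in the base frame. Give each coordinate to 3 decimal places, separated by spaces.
after link 1: o_1 = (2.8284, -2.8284, 2.0000)
after link 2: o_2 = (-1.0000, -4.6569, 0.5858)
after link 3: o_3 = (-2.5000, -3.1569, -1.5355)

-2.500 -3.157 -1.536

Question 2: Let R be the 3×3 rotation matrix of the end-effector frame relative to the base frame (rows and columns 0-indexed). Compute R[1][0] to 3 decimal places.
End-effector x-axis (col 0 of R) = (-0.5000,0.5000,-0.7071)
R[1][0] = 0.5000

0.500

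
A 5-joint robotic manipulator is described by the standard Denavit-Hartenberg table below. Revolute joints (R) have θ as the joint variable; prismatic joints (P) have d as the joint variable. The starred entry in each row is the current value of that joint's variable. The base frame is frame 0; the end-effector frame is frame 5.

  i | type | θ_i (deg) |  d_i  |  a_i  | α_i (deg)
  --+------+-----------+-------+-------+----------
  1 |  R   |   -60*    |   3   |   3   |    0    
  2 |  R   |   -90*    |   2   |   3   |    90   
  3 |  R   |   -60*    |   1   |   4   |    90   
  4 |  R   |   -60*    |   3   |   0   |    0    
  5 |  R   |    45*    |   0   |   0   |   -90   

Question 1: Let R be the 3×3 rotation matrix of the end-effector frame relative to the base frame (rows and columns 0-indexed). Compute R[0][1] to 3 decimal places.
End-effector y-axis (col 1 of R) = (-0.7500,-0.4330,0.5000)
R[0][1] = -0.7500

-0.750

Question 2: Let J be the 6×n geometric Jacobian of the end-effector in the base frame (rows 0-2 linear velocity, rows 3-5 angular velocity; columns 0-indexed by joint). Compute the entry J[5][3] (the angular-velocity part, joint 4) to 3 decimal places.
axis z_3 = (0.7500,0.4330,-0.5000); lever o_n−o_3 = (2.2500,1.2990,-1.5000)
cross product → J_v[:, 3] = (0.0000,0.0000,0.0000)
J_ω[:, 3] = z_3
entry J[5][3] = -0.5000

-0.500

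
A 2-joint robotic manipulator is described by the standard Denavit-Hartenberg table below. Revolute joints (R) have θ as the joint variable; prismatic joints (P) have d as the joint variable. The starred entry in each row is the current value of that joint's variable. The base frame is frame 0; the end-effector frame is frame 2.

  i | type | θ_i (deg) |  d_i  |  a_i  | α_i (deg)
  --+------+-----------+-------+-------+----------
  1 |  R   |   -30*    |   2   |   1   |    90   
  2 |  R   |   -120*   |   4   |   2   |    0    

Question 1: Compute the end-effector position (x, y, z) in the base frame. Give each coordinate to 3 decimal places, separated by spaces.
after link 1: o_1 = (0.8660, -0.5000, 2.0000)
after link 2: o_2 = (-2.0000, -3.4641, 0.2679)

-2.000 -3.464 0.268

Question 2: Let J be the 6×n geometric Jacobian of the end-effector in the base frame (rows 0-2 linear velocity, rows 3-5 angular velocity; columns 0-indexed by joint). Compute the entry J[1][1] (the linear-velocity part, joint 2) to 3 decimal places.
axis z_1 = (-0.5000,-0.8660,0.0000); lever o_n−o_1 = (-2.8660,-2.9641,-1.7321)
cross product → J_v[:, 1] = (1.5000,-0.8660,-1.0000)
J_ω[:, 1] = z_1
entry J[1][1] = -0.8660

-0.866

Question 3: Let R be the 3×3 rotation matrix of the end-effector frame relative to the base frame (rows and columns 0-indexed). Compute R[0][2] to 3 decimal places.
End-effector z-axis (col 2 of R) = (-0.5000,-0.8660,0.0000)
R[0][2] = -0.5000

-0.500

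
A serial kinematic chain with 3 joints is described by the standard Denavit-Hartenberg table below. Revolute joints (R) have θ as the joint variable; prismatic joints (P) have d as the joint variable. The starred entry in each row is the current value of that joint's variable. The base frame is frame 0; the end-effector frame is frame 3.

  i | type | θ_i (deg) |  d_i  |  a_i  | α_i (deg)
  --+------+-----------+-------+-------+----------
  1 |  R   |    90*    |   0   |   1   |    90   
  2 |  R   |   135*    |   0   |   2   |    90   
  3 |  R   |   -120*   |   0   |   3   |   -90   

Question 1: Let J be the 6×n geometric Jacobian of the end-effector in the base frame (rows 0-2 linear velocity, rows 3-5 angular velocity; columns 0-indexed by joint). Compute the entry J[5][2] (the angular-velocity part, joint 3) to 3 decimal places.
0.707

axis z_2 = (0.0000,0.7071,0.7071); lever o_n−o_2 = (-2.5981,1.0607,-1.0607)
cross product → J_v[:, 2] = (-1.5000,-1.8371,1.8371)
J_ω[:, 2] = z_2
entry J[5][2] = 0.7071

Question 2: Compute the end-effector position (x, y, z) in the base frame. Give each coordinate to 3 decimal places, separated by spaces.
after link 1: o_1 = (0.0000, 1.0000, 0.0000)
after link 2: o_2 = (-0.0000, -0.4142, 1.4142)
after link 3: o_3 = (-2.5981, 0.6464, 0.3536)

-2.598 0.646 0.354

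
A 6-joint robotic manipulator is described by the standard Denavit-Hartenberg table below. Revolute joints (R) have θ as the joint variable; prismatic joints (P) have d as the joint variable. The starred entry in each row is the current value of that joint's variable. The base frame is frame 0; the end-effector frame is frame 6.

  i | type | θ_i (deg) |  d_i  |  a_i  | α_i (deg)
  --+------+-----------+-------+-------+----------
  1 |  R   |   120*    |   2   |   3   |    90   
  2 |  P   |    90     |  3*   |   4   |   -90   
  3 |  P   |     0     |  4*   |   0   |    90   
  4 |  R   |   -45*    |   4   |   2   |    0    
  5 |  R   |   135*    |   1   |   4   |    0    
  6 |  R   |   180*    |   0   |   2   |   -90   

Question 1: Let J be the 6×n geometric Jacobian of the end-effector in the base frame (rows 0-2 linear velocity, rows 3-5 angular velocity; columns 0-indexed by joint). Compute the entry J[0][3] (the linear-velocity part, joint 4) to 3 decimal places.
axis z_3 = (0.8660,0.5000,0.0000); lever o_n−o_3 = (4.6230,1.9927,1.4142)
cross product → J_v[:, 3] = (0.7071,-1.2247,-0.5858)
J_ω[:, 3] = z_3
entry J[0][3] = 0.7071

0.707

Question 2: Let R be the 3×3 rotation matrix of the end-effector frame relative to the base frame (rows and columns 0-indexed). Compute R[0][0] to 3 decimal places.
-0.500

End-effector x-axis (col 0 of R) = (-0.5000,0.8660,-0.0000)
R[0][0] = -0.5000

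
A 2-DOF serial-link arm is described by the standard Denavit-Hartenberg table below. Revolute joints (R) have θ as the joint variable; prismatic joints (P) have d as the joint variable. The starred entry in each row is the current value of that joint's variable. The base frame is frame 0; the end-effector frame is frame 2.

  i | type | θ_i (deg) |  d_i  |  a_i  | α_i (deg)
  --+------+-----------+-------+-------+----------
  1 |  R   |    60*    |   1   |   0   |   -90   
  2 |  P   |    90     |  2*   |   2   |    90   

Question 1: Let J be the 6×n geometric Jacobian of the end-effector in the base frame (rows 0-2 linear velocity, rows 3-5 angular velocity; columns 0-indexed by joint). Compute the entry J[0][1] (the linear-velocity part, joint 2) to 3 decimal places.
prismatic axis z_1 = (-0.8660,0.5000,0.0000)
J_v[:, 1] = z_1; J_ω[:, 1] = (0,0,0)
entry J[0][1] = -0.8660

-0.866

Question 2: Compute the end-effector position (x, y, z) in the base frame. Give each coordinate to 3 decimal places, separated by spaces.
after link 1: o_1 = (0.0000, 0.0000, 1.0000)
after link 2: o_2 = (-1.7321, 1.0000, -1.0000)

-1.732 1.000 -1.000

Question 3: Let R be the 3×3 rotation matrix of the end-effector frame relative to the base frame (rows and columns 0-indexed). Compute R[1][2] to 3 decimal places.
End-effector z-axis (col 2 of R) = (0.5000,0.8660,0.0000)
R[1][2] = 0.8660

0.866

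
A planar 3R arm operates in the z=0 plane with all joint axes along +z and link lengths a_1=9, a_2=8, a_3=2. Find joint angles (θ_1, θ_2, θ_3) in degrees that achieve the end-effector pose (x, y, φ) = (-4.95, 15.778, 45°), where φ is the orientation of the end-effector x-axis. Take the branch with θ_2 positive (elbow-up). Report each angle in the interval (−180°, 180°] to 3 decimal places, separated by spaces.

wrist centre = target − a_3·(cos φ, sin φ) = (-6.3642, 14.3638)
cos θ_2 = (246.8216−9²−8²)/(2·9·8) = 0.7071; θ_2 = 45.0010° (elbow-up)
β = atan2(14.3638,-6.3642) = 113.8969°; ψ = atan2(5.6570,14.6568) = 21.1047°
θ_1 = β − ψ = 92.7922°
θ_3 = φ − θ_1 − θ_2 = -92.7932° (wrapped to (-180°,180°])

92.792 45.001 -92.793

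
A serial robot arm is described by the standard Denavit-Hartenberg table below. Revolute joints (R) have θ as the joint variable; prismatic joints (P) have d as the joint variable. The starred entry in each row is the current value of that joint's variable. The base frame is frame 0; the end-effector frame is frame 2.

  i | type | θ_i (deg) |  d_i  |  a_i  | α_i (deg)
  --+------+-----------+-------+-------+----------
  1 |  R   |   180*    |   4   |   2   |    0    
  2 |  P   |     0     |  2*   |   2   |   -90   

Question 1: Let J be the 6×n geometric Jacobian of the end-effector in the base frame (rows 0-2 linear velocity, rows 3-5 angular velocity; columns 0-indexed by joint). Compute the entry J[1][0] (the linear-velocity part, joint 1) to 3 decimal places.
-4.000

axis z_0 = ẑ; lever o_n−o_0 = (-4.0000,0.0000,6.0000)
cross product → J_v[:, 0] = (-0.0000,-4.0000,0.0000)
J_ω[:, 0] = z_0
entry J[1][0] = -4.0000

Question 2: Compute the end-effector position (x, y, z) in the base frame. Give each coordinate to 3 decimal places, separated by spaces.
after link 1: o_1 = (-2.0000, 0.0000, 4.0000)
after link 2: o_2 = (-4.0000, 0.0000, 6.0000)

-4.000 0.000 6.000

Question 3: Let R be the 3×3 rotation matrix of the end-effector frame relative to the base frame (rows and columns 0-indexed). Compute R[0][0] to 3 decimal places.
End-effector x-axis (col 0 of R) = (-1.0000,0.0000,0.0000)
R[0][0] = -1.0000

-1.000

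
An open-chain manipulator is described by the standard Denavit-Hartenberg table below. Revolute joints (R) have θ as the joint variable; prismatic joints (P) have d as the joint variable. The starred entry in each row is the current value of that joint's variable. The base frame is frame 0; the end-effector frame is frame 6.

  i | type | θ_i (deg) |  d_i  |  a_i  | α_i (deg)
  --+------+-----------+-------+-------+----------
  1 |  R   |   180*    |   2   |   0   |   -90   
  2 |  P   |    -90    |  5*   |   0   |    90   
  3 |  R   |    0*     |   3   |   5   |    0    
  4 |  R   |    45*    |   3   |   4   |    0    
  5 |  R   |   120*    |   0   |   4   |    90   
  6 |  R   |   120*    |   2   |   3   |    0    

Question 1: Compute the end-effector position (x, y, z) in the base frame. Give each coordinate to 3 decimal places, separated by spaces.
8.598 -10.407 7.931

after link 1: o_1 = (0.0000, 0.0000, 2.0000)
after link 2: o_2 = (-0.0000, -5.0000, 2.0000)
after link 3: o_3 = (3.0000, -5.0000, 7.0000)
after link 4: o_4 = (6.0000, -7.8284, 9.8284)
after link 5: o_5 = (6.0000, -8.8637, 5.9647)
after link 6: o_6 = (8.5981, -10.4073, 7.9313)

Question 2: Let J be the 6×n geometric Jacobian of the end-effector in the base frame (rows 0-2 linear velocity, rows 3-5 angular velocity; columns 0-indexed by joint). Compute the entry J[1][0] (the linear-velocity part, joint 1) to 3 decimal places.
axis z_0 = ẑ; lever o_n−o_0 = (8.5981,-10.4073,7.9313)
cross product → J_v[:, 0] = (10.4073,8.5981,-0.0000)
J_ω[:, 0] = z_0
entry J[1][0] = 8.5981

8.598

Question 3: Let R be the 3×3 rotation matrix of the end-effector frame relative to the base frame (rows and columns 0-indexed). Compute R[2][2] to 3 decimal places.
End-effector z-axis (col 2 of R) = (-0.0000,-0.9659,0.2588)
R[2][2] = 0.2588

0.259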